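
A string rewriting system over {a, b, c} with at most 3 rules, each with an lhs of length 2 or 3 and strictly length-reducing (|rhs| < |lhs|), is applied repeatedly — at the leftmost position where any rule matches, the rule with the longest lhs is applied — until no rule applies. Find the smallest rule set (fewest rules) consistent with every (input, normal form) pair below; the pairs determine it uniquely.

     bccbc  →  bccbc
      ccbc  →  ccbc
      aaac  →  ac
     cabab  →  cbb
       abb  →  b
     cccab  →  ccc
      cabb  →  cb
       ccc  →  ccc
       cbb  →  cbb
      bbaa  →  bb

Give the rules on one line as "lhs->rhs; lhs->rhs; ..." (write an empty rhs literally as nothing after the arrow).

aa->; ab->; aba->b

  | bccbc
  | ccbc
  | aaac => ac
  | cabab => cbb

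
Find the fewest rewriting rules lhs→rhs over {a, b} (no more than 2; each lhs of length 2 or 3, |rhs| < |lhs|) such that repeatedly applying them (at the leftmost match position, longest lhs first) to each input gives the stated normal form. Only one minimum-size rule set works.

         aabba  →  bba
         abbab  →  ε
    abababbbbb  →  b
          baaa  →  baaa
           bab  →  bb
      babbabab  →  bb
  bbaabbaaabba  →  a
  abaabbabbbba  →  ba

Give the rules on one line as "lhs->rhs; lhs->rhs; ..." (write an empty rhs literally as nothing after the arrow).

  | aabba => abba => bba
  | abbab => bbab => bbb => ε
  | abababbbbb => bababbbbb => bbabbbbb => bbbbbbb => bbbb => b
  | baaa

ab->b; bbb->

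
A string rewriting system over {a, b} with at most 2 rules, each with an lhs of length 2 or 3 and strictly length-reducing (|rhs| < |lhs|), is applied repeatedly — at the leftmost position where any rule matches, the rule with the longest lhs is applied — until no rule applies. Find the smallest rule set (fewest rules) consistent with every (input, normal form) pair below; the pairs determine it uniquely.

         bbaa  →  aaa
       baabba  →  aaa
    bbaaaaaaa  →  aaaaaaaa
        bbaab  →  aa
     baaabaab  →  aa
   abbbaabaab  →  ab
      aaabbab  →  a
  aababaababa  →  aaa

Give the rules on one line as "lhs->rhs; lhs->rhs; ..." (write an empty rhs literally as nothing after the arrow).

aab->bb; bb->a

  | bbaa => aaa
  | baabba => bbbba => abba => aaa
  | bbaaaaaaa => aaaaaaaa
  | bbaab => aaab => abb => aa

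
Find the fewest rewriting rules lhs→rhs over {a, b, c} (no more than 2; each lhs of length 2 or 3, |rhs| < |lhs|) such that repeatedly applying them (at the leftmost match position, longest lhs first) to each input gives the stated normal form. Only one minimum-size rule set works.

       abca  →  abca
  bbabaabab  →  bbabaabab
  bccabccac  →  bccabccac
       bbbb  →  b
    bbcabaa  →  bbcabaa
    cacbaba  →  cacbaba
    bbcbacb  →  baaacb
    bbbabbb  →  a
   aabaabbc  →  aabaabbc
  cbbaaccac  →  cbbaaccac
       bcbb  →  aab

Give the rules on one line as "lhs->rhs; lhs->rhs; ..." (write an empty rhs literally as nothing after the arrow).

bbb->; bcb->aa

  | abca
  | bbabaabab
  | bccabccac
  | bbbb => b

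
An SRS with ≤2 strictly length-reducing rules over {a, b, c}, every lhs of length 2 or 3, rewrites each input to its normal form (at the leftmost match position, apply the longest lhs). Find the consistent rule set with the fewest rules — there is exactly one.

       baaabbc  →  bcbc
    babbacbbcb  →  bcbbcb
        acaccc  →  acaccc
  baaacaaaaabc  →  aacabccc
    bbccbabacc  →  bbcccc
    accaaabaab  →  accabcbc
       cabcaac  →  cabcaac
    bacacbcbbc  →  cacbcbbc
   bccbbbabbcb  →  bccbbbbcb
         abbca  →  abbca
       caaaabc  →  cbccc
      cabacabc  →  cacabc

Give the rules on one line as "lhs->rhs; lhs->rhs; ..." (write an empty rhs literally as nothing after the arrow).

  | baaabbc => aabbc => bcbc
  | babbacbbcb => bbacbbcb => bcbbcb
  | acaccc
  | baaacaaaaabc => aacaaaaabc => aacaaabcc => aacabccc

aab->bc; ba->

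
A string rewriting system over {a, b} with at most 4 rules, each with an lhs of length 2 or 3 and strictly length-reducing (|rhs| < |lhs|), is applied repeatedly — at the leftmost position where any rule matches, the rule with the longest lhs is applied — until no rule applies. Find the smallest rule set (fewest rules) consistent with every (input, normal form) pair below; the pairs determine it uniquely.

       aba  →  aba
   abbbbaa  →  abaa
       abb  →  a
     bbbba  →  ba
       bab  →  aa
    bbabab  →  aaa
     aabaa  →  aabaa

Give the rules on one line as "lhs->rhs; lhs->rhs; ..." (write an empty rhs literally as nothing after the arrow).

bab->aa; bb->; bbb->

  | aba
  | abbbbaa => abaa
  | abb => a
  | bbbba => ba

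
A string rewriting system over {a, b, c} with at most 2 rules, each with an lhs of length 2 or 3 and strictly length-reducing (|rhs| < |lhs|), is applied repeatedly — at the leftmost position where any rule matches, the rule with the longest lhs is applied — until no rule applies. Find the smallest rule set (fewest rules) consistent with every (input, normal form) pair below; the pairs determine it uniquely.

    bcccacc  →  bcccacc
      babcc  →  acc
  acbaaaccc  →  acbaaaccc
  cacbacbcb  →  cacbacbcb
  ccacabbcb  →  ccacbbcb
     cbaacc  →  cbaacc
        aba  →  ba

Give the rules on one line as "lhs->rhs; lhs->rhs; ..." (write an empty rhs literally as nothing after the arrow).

  | bcccacc
  | babcc => acc
  | acbaaaccc
  | cacbacbcb

ab->b; bab->a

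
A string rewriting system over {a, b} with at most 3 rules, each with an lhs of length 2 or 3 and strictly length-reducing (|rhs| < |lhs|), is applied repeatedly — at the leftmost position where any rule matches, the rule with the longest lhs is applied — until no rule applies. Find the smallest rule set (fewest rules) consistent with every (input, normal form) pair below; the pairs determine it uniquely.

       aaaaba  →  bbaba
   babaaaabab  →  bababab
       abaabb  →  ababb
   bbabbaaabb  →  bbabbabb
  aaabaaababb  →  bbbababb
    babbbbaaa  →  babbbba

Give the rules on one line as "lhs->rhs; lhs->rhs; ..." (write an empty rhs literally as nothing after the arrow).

  | aaaaba => bbaba
  | babaaaabab => babaaabab => babaabab => bababab
  | abaabb => ababb
  | bbabbaaabb => bbabbaabb => bbabbabb

aaa->bb; baa->ba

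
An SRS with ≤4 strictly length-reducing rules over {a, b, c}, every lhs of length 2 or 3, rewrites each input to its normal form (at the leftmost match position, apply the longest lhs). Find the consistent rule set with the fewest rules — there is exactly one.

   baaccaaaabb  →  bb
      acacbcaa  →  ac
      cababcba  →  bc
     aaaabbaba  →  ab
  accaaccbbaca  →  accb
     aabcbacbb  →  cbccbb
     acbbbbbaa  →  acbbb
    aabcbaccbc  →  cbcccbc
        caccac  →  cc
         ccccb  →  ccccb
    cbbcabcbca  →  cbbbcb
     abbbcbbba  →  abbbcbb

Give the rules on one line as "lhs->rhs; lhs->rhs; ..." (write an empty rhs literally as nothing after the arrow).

  | baaccaaaabb => accaaaabb => acaaabb => aaabb => cabb => bb
  | acacbcaa => acbcaa => acba => ac
  | cababcba => babcba => bcba => bc
  | aaaabbaba => caabbaba => abbaba => abba => ab

aa->c; ba->; ca->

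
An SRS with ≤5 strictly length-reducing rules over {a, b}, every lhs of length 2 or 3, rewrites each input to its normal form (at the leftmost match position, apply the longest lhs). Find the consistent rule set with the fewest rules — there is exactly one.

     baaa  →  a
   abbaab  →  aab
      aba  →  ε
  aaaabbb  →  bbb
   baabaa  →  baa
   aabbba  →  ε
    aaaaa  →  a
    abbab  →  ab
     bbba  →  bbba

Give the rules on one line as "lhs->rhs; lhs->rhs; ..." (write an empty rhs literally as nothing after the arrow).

aaa->ab; aba->; abb->; bab->a

  | baaa => bab => a
  | abbaab => aab
  | aba => ε
  | aaaabbb => ababbb => bbb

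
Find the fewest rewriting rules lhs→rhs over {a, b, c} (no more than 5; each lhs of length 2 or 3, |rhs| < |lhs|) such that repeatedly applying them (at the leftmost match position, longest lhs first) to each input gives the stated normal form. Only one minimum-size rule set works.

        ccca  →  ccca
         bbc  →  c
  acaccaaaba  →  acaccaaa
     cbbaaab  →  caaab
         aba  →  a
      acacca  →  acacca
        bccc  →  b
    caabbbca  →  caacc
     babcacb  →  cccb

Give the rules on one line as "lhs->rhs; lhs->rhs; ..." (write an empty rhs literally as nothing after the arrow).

  | ccca
  | bbc => c
  | acaccaaaba => acaccaaa
  | cbbaaab => caaab

ba->; bb->; bc->b; bca->cc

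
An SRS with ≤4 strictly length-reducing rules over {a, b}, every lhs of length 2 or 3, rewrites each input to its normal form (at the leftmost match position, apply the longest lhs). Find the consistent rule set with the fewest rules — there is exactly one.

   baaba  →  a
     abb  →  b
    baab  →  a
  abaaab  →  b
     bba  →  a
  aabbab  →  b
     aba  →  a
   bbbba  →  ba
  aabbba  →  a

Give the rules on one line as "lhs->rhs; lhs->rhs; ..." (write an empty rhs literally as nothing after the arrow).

aa->a; aab->b; ab->; bb->a

  | baaba => bba => aa => a
  | abb => b
  | baab => bb => a
  | abaaab => aaab => aab => b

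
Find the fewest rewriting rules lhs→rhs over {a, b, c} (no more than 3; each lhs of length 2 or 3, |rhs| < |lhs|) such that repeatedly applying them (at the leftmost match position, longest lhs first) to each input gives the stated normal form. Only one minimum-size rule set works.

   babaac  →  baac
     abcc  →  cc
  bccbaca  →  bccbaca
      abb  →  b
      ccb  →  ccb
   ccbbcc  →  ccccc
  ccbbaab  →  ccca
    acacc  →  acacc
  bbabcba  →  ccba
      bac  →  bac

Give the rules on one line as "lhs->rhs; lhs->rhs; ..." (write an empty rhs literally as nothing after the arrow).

ab->; bb->c

  | babaac => baac
  | abcc => cc
  | bccbaca
  | abb => b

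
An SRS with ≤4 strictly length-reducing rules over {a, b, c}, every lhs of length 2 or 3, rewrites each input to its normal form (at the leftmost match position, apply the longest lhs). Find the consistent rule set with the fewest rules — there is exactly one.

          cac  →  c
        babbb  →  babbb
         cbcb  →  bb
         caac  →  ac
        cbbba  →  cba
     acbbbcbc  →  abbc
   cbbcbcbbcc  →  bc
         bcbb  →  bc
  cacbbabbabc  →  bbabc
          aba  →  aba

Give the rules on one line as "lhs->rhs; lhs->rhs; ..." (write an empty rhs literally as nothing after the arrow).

  | cac => c
  | babbb
  | cbcb => bb
  | caac => ac

ca->; cbb->c; cbc->b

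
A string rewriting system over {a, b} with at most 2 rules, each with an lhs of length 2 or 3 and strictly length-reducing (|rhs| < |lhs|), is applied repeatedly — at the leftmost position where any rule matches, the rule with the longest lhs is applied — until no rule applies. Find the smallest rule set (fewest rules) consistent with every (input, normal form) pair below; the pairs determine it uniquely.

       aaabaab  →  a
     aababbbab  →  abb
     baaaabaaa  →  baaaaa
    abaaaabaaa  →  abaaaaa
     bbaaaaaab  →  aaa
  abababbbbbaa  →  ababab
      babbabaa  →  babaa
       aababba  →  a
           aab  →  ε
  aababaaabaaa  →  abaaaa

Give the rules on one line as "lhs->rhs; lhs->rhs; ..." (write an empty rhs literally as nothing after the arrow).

  | aaabaab => aaab => a
  | aababbbab => abbbab => abb
  | baaaabaaa => baaaaa
  | abaaaabaaa => abaaaaa

aab->; bba->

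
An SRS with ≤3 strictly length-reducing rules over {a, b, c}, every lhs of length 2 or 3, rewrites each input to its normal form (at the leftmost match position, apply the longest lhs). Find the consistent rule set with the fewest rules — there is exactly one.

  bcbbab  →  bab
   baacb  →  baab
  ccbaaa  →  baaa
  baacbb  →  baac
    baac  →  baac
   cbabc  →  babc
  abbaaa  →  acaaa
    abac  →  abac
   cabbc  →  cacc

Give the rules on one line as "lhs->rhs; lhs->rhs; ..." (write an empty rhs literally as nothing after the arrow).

  | bcbbab => bbbab => cbab => bab
  | baacb => baab
  | ccbaaa => cbaaa => baaa
  | baacbb => baabb => baac

bb->c; cb->b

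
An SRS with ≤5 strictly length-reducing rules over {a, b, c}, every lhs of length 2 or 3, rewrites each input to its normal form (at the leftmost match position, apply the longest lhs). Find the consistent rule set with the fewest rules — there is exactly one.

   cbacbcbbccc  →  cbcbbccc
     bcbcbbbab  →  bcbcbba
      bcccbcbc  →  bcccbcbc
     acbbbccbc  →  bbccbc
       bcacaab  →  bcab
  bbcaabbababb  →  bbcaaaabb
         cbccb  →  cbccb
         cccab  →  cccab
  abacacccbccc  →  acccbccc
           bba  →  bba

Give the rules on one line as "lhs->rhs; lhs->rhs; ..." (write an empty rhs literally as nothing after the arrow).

  | cbacbcbbccc => cbcbbccc
  | bcbcbbbab => bcbcbba
  | bcccbcbc
  | acbbbccbc => bbccbc

aba->aa; aca->; acb->; bab->a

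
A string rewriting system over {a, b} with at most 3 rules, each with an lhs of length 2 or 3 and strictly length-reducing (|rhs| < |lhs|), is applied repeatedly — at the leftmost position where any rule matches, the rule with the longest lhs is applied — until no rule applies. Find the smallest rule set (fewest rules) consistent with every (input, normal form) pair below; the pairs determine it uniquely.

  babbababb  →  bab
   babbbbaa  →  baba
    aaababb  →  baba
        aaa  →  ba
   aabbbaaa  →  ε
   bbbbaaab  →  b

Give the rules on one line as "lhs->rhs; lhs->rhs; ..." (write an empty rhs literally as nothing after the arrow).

aa->b; bb->; bba->b

  | babbababb => babbabb => babbb => bab
  | babbbbaa => babbaa => baba
  | aaababb => bababb => baba
  | aaa => ba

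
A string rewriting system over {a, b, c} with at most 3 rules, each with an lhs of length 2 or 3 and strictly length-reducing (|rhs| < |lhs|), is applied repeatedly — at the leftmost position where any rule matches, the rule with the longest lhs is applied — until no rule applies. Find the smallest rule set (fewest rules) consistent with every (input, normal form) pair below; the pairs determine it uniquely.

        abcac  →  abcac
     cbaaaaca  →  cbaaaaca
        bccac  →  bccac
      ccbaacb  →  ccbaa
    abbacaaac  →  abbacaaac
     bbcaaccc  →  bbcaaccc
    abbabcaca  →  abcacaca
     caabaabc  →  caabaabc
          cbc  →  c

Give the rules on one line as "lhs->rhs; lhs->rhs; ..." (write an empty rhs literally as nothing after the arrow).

acb->a; bab->ca; cbc->c

  | abcac
  | cbaaaaca
  | bccac
  | ccbaacb => ccbaa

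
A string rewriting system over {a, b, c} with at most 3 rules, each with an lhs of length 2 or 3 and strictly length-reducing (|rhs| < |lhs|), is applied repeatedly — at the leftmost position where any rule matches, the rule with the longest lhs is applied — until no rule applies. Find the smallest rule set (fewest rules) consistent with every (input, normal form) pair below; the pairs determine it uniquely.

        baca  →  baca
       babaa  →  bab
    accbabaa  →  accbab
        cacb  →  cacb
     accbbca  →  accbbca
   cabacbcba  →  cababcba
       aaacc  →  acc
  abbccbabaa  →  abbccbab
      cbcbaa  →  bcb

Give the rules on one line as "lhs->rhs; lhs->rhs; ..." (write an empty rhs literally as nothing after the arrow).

  | baca
  | babaa => bab
  | accbabaa => accbab
  | cacb

aa->; cbc->bc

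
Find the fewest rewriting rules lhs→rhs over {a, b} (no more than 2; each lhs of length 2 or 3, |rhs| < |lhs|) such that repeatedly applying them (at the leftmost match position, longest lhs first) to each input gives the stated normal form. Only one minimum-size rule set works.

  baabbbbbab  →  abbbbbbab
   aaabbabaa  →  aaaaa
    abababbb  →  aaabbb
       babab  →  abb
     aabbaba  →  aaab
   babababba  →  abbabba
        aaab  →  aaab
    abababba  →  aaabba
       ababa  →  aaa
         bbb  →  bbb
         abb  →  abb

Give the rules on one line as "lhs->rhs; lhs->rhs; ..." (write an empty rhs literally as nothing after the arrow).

aba->aa; baa->ab

  | baabbbbbab => abbbbbbab
  | aaabbabaa => aaabbaaa => aaababa => aaaaba => aaaaa
  | abababbb => aababbb => aaabbb
  | babab => baab => abb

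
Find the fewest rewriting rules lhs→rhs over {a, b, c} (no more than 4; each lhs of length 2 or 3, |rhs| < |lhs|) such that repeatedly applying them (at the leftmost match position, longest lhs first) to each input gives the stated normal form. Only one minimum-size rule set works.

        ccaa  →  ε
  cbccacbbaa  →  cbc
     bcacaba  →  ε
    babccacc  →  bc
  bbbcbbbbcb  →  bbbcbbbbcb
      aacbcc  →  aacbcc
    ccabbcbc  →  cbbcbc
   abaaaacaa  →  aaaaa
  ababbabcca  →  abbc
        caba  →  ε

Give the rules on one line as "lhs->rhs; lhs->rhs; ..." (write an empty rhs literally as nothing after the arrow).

ba->; ca->; cac->ca

  | ccaa => ca => ε
  | cbccacbbaa => cbccabbaa => cbcbbaa => cbcba => cbc
  | bcacaba => bcaaba => baba => ba => ε
  | babccacc => bccacc => bccac => bcca => bc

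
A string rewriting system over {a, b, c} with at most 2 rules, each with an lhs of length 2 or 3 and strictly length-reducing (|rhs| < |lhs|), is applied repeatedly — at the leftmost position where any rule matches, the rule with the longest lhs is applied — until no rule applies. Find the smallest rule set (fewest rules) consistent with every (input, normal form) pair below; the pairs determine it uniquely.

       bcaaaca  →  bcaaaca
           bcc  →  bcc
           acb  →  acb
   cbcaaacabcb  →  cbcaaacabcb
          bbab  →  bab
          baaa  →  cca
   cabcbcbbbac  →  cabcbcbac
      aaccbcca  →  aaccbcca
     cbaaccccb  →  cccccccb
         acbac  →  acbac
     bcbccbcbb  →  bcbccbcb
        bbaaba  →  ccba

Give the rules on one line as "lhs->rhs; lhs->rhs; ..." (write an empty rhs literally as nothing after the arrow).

baa->cc; bb->b

  | bcaaaca
  | bcc
  | acb
  | cbcaaacabcb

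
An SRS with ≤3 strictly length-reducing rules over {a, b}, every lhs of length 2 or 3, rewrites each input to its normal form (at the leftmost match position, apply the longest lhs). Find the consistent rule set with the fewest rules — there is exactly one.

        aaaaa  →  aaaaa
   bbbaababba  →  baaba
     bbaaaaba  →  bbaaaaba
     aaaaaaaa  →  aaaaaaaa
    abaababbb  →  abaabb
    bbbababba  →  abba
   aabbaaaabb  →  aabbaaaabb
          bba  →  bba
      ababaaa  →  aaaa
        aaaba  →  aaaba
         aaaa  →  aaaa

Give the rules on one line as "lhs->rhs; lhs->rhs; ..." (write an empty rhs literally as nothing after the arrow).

bab->; bbb->b

  | aaaaa
  | bbbaababba => baababba => baaba
  | bbaaaaba
  | aaaaaaaa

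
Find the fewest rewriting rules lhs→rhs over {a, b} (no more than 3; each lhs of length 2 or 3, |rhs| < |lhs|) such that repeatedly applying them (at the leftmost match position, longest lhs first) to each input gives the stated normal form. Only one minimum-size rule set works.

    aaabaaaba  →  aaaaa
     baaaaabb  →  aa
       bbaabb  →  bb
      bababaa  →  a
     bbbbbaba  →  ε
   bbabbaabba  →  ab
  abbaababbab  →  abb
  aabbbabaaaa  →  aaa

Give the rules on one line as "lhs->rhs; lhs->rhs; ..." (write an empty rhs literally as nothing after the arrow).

  | aaabaaaba => aaaaaba => aaaaa
  | baaaaabb => aaaabb => aaab => aa
  | bbaabb => babb => bb
  | bababaa => babaa => baa => a

aab->a; ba->; bbb->b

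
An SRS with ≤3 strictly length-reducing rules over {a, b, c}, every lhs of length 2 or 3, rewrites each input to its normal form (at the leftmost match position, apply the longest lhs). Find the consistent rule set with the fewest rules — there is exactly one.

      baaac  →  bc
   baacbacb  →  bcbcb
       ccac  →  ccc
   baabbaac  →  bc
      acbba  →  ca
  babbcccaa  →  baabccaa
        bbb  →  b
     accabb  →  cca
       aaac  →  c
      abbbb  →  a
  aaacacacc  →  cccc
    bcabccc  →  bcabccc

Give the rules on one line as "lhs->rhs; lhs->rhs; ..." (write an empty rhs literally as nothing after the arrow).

  | baaac => baac => bac => bc
  | baacbacb => bacbacb => bcbacb => bcbcb
  | ccac => ccc
  | baabbaac => baaaac => baaac => baac => bac => bc

ac->c; bb->; bbc->ab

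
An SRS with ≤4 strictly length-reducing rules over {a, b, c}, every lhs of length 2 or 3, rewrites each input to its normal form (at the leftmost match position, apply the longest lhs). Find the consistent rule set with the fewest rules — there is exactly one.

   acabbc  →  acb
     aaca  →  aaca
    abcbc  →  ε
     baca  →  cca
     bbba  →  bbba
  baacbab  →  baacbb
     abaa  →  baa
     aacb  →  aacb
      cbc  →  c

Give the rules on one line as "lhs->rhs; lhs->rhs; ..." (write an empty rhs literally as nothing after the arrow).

ab->b; bac->cc; bc->

  | acabbc => acbbc => acb
  | aaca
  | abcbc => bcbc => bc => ε
  | baca => cca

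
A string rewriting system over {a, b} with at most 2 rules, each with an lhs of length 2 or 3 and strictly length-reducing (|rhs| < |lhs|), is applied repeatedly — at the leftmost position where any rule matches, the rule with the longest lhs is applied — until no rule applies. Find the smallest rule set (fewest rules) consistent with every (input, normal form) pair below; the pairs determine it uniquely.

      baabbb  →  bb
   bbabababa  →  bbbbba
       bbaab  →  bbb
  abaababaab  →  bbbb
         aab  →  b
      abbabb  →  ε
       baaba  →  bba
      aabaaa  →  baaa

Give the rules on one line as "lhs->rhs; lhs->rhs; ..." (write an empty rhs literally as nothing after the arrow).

  | baabbb => bab => bb
  | bbabababa => bbbababa => bbbbaba => bbbbba
  | bbaab => bbab => bbb
  | abaababaab => baababaab => bababaab => bbabaab => bbbaab => bbbab => bbbb

ab->b; abb->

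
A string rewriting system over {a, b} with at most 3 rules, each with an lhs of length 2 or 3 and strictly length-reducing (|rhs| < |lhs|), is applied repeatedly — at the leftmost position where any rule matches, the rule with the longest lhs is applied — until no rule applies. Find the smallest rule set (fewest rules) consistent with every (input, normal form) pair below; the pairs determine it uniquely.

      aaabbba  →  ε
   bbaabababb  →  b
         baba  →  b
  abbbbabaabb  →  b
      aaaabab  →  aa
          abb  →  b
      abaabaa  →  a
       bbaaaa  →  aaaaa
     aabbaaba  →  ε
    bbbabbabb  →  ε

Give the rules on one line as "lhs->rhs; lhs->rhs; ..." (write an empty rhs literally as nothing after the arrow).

ab->; aba->; bb->a

  | aaabbba => aabba => aba => ε
  | bbaabababb => aaabababb => aababb => abb => b
  | baba => b
  | abbbbabaabb => bbbabaabb => ababaabb => baabb => bab => b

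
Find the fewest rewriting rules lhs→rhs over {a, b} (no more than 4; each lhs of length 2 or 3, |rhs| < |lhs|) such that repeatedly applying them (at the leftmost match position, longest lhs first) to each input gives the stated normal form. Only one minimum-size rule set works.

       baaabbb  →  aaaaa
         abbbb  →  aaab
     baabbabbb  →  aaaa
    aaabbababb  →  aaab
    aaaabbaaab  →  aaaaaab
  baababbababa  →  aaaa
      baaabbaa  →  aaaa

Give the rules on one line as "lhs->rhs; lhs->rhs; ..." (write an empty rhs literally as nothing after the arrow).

  | baaabbb => aaabbb => aaaaa
  | abbbb => aaab
  | baabbabbb => aabbabbb => aabbb => aaaa
  | aaabbababb => aaababb => aaab

ba->a; bab->; bba->; bbb->aa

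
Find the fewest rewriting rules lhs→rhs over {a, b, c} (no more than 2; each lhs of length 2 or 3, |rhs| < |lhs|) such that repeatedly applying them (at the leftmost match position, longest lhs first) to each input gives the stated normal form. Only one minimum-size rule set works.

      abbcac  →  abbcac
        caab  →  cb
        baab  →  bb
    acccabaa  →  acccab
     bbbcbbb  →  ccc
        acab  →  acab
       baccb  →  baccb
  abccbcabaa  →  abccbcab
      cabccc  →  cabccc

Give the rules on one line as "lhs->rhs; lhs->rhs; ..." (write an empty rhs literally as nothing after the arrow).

aa->; bbb->c

  | abbcac
  | caab => cb
  | baab => bb
  | acccabaa => acccab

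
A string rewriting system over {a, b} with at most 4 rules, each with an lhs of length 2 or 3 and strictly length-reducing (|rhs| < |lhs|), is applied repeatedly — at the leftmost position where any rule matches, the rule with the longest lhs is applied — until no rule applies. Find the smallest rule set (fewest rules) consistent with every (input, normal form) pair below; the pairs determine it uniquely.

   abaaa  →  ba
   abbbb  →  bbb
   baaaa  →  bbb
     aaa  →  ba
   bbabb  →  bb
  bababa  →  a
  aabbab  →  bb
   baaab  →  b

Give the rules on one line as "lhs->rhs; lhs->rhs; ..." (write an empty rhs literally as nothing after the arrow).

  | abaaa => aaa => ba
  | abbbb => bbb
  | baaaa => bbaa => bbb
  | aaa => ba

aa->b; ab->; bab->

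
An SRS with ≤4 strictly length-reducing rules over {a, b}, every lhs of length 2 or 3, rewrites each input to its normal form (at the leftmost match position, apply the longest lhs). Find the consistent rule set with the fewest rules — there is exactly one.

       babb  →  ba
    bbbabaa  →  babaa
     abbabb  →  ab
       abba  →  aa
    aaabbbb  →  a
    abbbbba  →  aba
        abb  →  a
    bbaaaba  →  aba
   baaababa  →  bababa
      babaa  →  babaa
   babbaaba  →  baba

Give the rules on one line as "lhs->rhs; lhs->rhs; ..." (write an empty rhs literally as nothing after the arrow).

  | babb => ba
  | bbbabaa => babaa
  | abbabb => aabb => ab
  | abba => aa

aaa->a; aab->a; bb->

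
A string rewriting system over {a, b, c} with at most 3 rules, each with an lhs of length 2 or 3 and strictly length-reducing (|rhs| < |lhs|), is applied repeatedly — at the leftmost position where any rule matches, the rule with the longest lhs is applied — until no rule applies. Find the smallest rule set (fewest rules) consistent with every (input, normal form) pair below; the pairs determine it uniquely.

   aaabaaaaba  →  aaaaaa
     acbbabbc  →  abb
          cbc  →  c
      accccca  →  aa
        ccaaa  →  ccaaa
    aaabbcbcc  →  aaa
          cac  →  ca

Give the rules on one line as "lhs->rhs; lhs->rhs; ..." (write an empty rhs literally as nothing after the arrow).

ac->a; ba->; bc->

  | aaabaaaaba => aaaaaaba => aaaaaa
  | acbbabbc => abbabbc => abbbc => abb
  | cbc => c
  | accccca => acccca => accca => acca => aca => aa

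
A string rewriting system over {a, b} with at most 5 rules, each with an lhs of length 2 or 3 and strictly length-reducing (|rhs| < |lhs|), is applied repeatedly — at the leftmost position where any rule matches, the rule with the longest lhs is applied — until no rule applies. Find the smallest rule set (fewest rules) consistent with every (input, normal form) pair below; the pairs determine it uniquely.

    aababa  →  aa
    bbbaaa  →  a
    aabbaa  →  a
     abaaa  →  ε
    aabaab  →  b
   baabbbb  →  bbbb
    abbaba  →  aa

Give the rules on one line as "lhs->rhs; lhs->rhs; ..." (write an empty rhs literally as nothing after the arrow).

  | aababa => aaba => aa
  | bbbaaa => baaa => a
  | aabbaa => aaaa => a
  | abaaa => aaa => ε

aaa->; aba->a; baa->; bba->a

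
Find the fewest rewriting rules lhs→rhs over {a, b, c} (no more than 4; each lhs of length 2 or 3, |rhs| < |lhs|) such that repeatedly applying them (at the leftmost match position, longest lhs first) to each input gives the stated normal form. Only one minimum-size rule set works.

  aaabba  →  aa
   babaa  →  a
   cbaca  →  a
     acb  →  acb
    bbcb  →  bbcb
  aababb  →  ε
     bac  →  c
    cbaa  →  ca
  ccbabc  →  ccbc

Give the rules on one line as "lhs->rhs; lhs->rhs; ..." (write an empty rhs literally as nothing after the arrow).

  | aaabba => aaba => aa
  | babaa => baa => a
  | cbaca => cca => a
  | acb

ab->; ba->; cca->a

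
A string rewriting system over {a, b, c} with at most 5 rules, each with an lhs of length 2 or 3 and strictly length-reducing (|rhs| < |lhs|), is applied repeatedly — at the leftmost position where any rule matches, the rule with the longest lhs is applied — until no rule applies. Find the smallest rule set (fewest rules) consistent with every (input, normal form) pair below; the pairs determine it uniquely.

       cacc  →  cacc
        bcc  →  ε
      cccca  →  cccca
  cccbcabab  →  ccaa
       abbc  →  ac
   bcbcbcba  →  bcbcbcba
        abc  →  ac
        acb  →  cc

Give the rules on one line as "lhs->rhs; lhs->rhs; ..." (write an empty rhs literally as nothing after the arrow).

ab->a; acb->cc; bcc->; ccb->

  | cacc
  | bcc => ε
  | cccca
  | cccbcabab => ccabab => ccaab => ccaa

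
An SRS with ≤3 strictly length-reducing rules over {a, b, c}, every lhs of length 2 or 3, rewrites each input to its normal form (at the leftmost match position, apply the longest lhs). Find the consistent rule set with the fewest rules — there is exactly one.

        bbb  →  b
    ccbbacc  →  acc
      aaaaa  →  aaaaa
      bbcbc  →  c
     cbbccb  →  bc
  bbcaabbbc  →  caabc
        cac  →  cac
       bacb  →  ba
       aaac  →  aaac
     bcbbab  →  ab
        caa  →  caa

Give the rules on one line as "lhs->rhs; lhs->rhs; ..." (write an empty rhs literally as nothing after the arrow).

bb->; cb->

  | bbb => b
  | ccbbacc => cbacc => acc
  | aaaaa
  | bbcbc => cbc => c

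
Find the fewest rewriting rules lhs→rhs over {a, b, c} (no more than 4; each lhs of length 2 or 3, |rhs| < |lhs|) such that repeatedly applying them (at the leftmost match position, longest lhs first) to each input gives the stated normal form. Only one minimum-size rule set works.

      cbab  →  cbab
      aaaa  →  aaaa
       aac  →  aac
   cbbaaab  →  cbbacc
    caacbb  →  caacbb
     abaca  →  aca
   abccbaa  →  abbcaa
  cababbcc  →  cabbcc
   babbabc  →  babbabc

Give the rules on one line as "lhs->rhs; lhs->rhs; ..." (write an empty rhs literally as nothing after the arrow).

aab->cc; aba->a; ccb->bc

  | cbab
  | aaaa
  | aac
  | cbbaaab => cbbacc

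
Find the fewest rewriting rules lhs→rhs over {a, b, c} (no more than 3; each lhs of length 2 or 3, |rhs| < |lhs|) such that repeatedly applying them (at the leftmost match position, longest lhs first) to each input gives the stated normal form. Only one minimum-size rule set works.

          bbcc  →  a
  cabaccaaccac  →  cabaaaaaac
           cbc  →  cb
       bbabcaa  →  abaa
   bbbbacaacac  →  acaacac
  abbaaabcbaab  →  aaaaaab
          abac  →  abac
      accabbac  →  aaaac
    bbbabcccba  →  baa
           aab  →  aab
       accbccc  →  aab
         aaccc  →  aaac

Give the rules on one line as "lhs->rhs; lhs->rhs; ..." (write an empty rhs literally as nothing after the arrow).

bb->; bc->b; cc->a

  | bbcc => cc => a
  | cabaccaaccac => cabaaaaccac => cabaaaaaac
  | cbc => cb
  | bbabcaa => abcaa => abaa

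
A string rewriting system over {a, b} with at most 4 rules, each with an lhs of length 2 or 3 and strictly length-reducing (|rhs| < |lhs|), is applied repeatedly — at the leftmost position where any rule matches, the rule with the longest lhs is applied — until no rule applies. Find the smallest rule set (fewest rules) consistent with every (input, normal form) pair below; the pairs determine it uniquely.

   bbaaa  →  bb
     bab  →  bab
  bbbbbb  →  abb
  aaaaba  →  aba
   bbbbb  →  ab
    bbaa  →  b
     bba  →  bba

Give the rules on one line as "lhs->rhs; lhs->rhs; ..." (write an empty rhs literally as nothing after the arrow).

  | bbaaa => bb
  | bab
  | bbbbbb => aabbb => abb
  | aaaaba => aba

aa->b; aaa->; aab->a; bbb->aa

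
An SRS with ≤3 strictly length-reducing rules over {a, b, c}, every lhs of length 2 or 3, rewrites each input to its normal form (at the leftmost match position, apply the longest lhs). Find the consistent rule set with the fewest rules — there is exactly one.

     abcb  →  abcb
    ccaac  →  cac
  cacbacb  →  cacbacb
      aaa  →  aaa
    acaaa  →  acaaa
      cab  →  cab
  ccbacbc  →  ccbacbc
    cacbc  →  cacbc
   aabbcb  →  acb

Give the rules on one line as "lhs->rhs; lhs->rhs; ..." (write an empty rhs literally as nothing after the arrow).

  | abcb
  | ccaac => cac
  | cacbacb
  | aaa

abb->; cca->c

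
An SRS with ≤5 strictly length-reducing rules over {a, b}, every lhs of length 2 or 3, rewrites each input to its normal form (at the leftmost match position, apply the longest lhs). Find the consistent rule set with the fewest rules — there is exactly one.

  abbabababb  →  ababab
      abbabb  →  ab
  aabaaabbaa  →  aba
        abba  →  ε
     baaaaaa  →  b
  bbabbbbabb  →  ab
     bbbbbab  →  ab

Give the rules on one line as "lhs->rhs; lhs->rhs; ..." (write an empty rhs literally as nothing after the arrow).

aa->; aab->ab; bb->b; bba->a

  | abbabababb => aabababb => abababb => ababab
  | abbabb => aabb => abb => ab
  | aabaaabbaa => abaaabbaa => ababbaa => abaaa => aba
  | abba => aa => ε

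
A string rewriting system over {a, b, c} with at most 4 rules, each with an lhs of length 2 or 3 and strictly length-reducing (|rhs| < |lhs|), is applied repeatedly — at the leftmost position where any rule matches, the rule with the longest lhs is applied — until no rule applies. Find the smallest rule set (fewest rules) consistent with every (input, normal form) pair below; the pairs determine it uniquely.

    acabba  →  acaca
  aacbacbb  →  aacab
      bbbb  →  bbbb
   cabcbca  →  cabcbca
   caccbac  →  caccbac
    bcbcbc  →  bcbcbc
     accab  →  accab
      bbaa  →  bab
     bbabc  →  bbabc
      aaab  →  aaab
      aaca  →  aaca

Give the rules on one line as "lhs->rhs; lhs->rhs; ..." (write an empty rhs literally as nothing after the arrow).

  | acabba => acaca
  | aacbacbb => aacbaa => aacab
  | bbbb
  | cabcbca

abb->ac; baa->ab; cbb->a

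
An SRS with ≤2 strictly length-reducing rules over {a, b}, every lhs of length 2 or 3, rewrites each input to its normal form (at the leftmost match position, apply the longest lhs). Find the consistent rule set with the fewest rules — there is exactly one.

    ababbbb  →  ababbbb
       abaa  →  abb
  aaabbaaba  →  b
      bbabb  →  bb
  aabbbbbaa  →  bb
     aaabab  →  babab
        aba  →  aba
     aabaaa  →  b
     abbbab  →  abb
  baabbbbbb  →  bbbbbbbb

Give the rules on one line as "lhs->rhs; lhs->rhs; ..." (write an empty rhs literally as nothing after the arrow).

aa->b; bba->

  | ababbbb
  | abaa => abb
  | aaabbaaba => babbaaba => baaba => bbba => b
  | bbabb => bb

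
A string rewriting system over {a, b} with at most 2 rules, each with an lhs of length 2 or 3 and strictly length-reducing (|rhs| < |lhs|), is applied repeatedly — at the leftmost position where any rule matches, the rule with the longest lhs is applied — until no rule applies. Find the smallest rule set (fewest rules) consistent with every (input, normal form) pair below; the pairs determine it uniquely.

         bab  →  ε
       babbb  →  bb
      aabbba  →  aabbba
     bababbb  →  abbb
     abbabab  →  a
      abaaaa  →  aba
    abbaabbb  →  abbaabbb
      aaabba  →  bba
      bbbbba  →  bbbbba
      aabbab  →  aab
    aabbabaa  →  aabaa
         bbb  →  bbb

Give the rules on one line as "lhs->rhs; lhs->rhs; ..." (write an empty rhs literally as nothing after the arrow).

  | bab => ε
  | babbb => bb
  | aabbba
  | bababbb => abbb

aaa->; bab->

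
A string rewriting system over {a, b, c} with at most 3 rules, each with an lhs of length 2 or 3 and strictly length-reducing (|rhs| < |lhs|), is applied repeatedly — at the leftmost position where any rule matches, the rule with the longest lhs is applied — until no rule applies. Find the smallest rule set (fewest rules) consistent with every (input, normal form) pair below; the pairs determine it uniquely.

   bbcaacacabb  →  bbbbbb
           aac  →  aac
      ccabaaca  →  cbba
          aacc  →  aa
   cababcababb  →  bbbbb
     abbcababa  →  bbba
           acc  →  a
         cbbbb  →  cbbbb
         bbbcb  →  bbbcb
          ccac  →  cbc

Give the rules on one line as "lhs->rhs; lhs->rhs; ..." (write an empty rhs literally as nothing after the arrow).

  | bbcaacacabb => bbbacacabb => bbbabcabb => bbbcabb => bbbbbb
  | aac
  | ccabaaca => cbbaaca => cbbaab => cbba
  | aacc => aa

ab->; acc->a; ca->b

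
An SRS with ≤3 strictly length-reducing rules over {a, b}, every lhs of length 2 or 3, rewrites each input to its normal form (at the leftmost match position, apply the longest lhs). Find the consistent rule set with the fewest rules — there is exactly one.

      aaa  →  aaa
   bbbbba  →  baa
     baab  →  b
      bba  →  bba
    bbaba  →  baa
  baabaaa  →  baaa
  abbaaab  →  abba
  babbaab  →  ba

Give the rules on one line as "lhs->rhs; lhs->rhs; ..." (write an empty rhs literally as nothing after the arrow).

  | aaa
  | bbbbba => babba => bbba => baa
  | baab => b
  | bba

aab->; bab->bb; bbb->ba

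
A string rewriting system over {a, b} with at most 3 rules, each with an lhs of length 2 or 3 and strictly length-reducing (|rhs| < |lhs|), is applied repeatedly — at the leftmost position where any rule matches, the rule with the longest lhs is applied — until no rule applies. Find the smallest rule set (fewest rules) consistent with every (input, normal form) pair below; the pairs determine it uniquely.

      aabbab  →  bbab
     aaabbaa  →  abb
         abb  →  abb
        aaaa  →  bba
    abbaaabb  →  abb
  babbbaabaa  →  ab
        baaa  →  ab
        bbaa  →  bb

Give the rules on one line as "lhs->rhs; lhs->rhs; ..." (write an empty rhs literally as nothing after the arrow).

  | aabbab => bbab
  | aaabbaa => bbbbaa => abbaa => abb
  | abb
  | aaaa => bba

aa->; aaa->bb; bbb->ab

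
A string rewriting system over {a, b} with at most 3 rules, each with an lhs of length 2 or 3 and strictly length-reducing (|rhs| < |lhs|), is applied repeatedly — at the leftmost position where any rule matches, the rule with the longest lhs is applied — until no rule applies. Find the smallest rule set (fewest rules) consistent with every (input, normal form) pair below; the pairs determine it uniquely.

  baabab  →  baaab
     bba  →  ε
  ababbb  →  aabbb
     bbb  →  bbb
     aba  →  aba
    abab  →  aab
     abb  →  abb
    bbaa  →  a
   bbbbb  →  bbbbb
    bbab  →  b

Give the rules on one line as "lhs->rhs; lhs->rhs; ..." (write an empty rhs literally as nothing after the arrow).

bab->ab; bba->

  | baabab => baaab
  | bba => ε
  | ababbb => aabbb
  | bbb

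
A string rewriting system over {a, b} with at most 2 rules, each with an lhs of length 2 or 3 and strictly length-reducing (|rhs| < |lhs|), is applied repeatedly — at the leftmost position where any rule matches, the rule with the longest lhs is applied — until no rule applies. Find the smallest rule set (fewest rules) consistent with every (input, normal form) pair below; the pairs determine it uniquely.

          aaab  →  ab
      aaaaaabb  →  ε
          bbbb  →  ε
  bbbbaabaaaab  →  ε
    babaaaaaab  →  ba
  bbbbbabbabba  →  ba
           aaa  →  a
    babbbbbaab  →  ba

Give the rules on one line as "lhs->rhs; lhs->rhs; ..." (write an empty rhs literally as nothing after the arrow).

  | aaab => ab
  | aaaaaabb => aaaabb => aabb => bb => ε
  | bbbb => bb => ε
  | bbbbaabaaaab => bbaabaaaab => aabaaaab => baaaab => baab => bb => ε

aa->; bb->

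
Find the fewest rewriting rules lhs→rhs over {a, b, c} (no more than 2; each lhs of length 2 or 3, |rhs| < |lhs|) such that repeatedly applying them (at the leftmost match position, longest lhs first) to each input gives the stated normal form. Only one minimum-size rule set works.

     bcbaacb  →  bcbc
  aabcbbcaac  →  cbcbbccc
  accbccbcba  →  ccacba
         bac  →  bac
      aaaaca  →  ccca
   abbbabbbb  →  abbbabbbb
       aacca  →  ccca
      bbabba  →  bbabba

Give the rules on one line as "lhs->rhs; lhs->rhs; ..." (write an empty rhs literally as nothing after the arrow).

aa->c; ccb->aa

  | bcbaacb => bcbccb => bcbaa => bcbc
  | aabcbbcaac => cbcbbcaac => cbcbbccc
  | accbccbcba => aaaccbcba => caccbcba => caaacba => ccacba
  | bac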